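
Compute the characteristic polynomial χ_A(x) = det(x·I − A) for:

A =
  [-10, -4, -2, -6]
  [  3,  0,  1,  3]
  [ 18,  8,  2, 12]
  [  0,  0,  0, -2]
x^4 + 10*x^3 + 36*x^2 + 56*x + 32

Expanding det(x·I − A) (e.g. by cofactor expansion or by noting that A is similar to its Jordan form J, which has the same characteristic polynomial as A) gives
  χ_A(x) = x^4 + 10*x^3 + 36*x^2 + 56*x + 32
which factors as (x + 2)^3*(x + 4). The eigenvalues (with algebraic multiplicities) are λ = -4 with multiplicity 1, λ = -2 with multiplicity 3.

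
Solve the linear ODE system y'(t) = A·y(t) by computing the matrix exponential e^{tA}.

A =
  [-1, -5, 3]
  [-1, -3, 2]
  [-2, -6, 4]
e^{tA} =
  [1 - t, t^2 - 5*t, -t^2/2 + 3*t]
  [-t, t^2 - 3*t + 1, -t^2/2 + 2*t]
  [-2*t, 2*t^2 - 6*t, -t^2 + 4*t + 1]

Strategy: write A = P · J · P⁻¹ where J is a Jordan canonical form, so e^{tA} = P · e^{tJ} · P⁻¹, and e^{tJ} can be computed block-by-block.

A has Jordan form
J =
  [0, 1, 0]
  [0, 0, 1]
  [0, 0, 0]
(up to reordering of blocks).

Per-block formulas:
  For a 3×3 Jordan block J_3(0): exp(t · J_3(0)) = e^(0t)·(I + t·N + (t^2/2)·N^2), where N is the 3×3 nilpotent shift.

After assembling e^{tJ} and conjugating by P, we get:

e^{tA} =
  [1 - t, t^2 - 5*t, -t^2/2 + 3*t]
  [-t, t^2 - 3*t + 1, -t^2/2 + 2*t]
  [-2*t, 2*t^2 - 6*t, -t^2 + 4*t + 1]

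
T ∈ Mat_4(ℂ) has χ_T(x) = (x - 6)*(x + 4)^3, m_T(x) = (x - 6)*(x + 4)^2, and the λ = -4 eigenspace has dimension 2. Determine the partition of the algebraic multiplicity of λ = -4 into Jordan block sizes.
Block sizes for λ = -4: [2, 1]

Step 1 — from the characteristic polynomial, algebraic multiplicity of λ = -4 is 3. From dim ker(T − (-4)·I) = 2, there are exactly 2 Jordan blocks for λ = -4.
Step 2 — from the minimal polynomial, the factor (x + 4)^2 tells us the largest block for λ = -4 has size 2.
Step 3 — with total size 3, 2 blocks, and largest block 2, the block sizes (in nonincreasing order) are [2, 1].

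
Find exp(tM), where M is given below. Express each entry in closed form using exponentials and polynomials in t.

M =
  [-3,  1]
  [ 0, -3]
e^{tM} =
  [exp(-3*t), t*exp(-3*t)]
  [0, exp(-3*t)]

Strategy: write M = P · J · P⁻¹ where J is a Jordan canonical form, so e^{tM} = P · e^{tJ} · P⁻¹, and e^{tJ} can be computed block-by-block.

M has Jordan form
J =
  [-3,  1]
  [ 0, -3]
(up to reordering of blocks).

Per-block formulas:
  For a 2×2 Jordan block J_2(-3): exp(t · J_2(-3)) = e^(-3t)·(I + t·N), where N is the 2×2 nilpotent shift.

After assembling e^{tJ} and conjugating by P, we get:

e^{tM} =
  [exp(-3*t), t*exp(-3*t)]
  [0, exp(-3*t)]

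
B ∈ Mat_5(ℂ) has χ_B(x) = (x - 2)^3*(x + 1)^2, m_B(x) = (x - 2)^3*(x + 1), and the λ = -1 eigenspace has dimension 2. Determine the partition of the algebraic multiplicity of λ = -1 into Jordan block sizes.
Block sizes for λ = -1: [1, 1]

Step 1 — from the characteristic polynomial, algebraic multiplicity of λ = -1 is 2. From dim ker(B − (-1)·I) = 2, there are exactly 2 Jordan blocks for λ = -1.
Step 2 — from the minimal polynomial, the factor (x + 1) tells us the largest block for λ = -1 has size 1.
Step 3 — with total size 2, 2 blocks, and largest block 1, the block sizes (in nonincreasing order) are [1, 1].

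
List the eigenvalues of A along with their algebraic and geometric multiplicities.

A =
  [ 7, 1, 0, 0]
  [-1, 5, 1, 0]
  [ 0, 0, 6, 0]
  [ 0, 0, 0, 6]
λ = 6: alg = 4, geom = 2

Step 1 — factor the characteristic polynomial to read off the algebraic multiplicities:
  χ_A(x) = (x - 6)^4

Step 2 — compute geometric multiplicities via the rank-nullity identity g(λ) = n − rank(A − λI):
  rank(A − (6)·I) = 2, so dim ker(A − (6)·I) = n − 2 = 2

Summary:
  λ = 6: algebraic multiplicity = 4, geometric multiplicity = 2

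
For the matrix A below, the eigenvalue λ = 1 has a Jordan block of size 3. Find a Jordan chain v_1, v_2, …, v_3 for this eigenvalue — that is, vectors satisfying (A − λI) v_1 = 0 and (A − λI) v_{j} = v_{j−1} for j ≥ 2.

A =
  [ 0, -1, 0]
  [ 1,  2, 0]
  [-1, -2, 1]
A Jordan chain for λ = 1 of length 3:
v_1 = (0, 0, -1)ᵀ
v_2 = (-1, 1, -1)ᵀ
v_3 = (1, 0, 0)ᵀ

Let N = A − (1)·I. We want v_3 with N^3 v_3 = 0 but N^2 v_3 ≠ 0; then v_{j-1} := N · v_j for j = 3, …, 2.

Pick v_3 = (1, 0, 0)ᵀ.
Then v_2 = N · v_3 = (-1, 1, -1)ᵀ.
Then v_1 = N · v_2 = (0, 0, -1)ᵀ.

Sanity check: (A − (1)·I) v_1 = (0, 0, 0)ᵀ = 0. ✓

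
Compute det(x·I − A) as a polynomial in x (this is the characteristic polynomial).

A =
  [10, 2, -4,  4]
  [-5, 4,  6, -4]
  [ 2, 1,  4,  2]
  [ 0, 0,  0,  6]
x^4 - 24*x^3 + 216*x^2 - 864*x + 1296

Expanding det(x·I − A) (e.g. by cofactor expansion or by noting that A is similar to its Jordan form J, which has the same characteristic polynomial as A) gives
  χ_A(x) = x^4 - 24*x^3 + 216*x^2 - 864*x + 1296
which factors as (x - 6)^4. The eigenvalues (with algebraic multiplicities) are λ = 6 with multiplicity 4.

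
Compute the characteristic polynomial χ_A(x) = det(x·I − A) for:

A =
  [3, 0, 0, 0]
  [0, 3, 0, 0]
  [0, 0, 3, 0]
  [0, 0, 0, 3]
x^4 - 12*x^3 + 54*x^2 - 108*x + 81

Expanding det(x·I − A) (e.g. by cofactor expansion or by noting that A is similar to its Jordan form J, which has the same characteristic polynomial as A) gives
  χ_A(x) = x^4 - 12*x^3 + 54*x^2 - 108*x + 81
which factors as (x - 3)^4. The eigenvalues (with algebraic multiplicities) are λ = 3 with multiplicity 4.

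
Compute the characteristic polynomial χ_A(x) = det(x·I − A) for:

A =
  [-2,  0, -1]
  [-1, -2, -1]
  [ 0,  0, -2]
x^3 + 6*x^2 + 12*x + 8

Expanding det(x·I − A) (e.g. by cofactor expansion or by noting that A is similar to its Jordan form J, which has the same characteristic polynomial as A) gives
  χ_A(x) = x^3 + 6*x^2 + 12*x + 8
which factors as (x + 2)^3. The eigenvalues (with algebraic multiplicities) are λ = -2 with multiplicity 3.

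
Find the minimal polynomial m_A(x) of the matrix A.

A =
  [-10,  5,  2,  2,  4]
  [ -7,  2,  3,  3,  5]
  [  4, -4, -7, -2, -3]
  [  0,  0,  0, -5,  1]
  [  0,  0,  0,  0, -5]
x^3 + 15*x^2 + 75*x + 125

The characteristic polynomial is χ_A(x) = (x + 5)^5, so the eigenvalues are known. The minimal polynomial is
  m_A(x) = Π_λ (x − λ)^{k_λ}
where k_λ is the size of the *largest* Jordan block for λ (equivalently, the smallest k with (A − λI)^k v = 0 for every generalised eigenvector v of λ).

  λ = -5: largest Jordan block has size 3, contributing (x + 5)^3

So m_A(x) = (x + 5)^3 = x^3 + 15*x^2 + 75*x + 125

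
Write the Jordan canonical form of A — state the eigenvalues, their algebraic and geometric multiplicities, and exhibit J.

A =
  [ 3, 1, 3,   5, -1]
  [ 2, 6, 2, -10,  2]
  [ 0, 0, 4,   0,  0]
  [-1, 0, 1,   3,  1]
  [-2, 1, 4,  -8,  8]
J_2(4) ⊕ J_1(4) ⊕ J_2(6)

The characteristic polynomial is
  det(x·I − A) = x^5 - 24*x^4 + 228*x^3 - 1072*x^2 + 2496*x - 2304 = (x - 6)^2*(x - 4)^3

Eigenvalues and multiplicities (the geometric multiplicity of λ is n − rank(A − λI), which equals the number of Jordan blocks for λ):
  λ = 4: algebraic multiplicity = 3, geometric multiplicity = 2
  λ = 6: algebraic multiplicity = 2, geometric multiplicity = 1

Determining the block sizes for each eigenvalue:
  λ = 4: 2 blocks summing to 3 forces exactly one block of size 2 and the rest size 1 → block sizes [2, 1]
  λ = 6: one block (gm = 1), so the single block has size am = 2 → block sizes [2]

Assembling the blocks gives a Jordan form
J =
  [4, 1, 0, 0, 0]
  [0, 4, 0, 0, 0]
  [0, 0, 4, 0, 0]
  [0, 0, 0, 6, 1]
  [0, 0, 0, 0, 6]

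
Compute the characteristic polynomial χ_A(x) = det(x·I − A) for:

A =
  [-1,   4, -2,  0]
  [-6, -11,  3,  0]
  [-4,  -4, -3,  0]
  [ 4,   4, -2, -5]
x^4 + 20*x^3 + 150*x^2 + 500*x + 625

Expanding det(x·I − A) (e.g. by cofactor expansion or by noting that A is similar to its Jordan form J, which has the same characteristic polynomial as A) gives
  χ_A(x) = x^4 + 20*x^3 + 150*x^2 + 500*x + 625
which factors as (x + 5)^4. The eigenvalues (with algebraic multiplicities) are λ = -5 with multiplicity 4.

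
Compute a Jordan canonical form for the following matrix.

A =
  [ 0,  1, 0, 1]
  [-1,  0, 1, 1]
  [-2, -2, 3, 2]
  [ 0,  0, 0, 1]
J_3(1) ⊕ J_1(1)

The characteristic polynomial is
  det(x·I − A) = x^4 - 4*x^3 + 6*x^2 - 4*x + 1 = (x - 1)^4

Eigenvalues and multiplicities (the geometric multiplicity of λ is n − rank(A − λI), which equals the number of Jordan blocks for λ):
  λ = 1: algebraic multiplicity = 4, geometric multiplicity = 2

Determining the block sizes for each eigenvalue:
  λ = 1: with am = 4 and gm = 2, the partition is not yet determined (e.g. several partitions of 4 into 2 parts exist). Let N = A − (1)·I. Computing rank(N^1) = 2, rank(N^2) = 1, rank(N^3) = 0; the number of blocks of size ≥ j is rank(N^{j−1}) − rank(N^j), giving [2, 1, 1]. So we have 1 block(s) of size 3, 1 block(s) of size 1 → block sizes [3, 1]

Assembling the blocks gives a Jordan form
J =
  [1, 1, 0, 0]
  [0, 1, 1, 0]
  [0, 0, 1, 0]
  [0, 0, 0, 1]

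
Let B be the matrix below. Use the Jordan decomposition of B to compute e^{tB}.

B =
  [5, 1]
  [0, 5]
e^{tB} =
  [exp(5*t), t*exp(5*t)]
  [0, exp(5*t)]

Strategy: write B = P · J · P⁻¹ where J is a Jordan canonical form, so e^{tB} = P · e^{tJ} · P⁻¹, and e^{tJ} can be computed block-by-block.

B has Jordan form
J =
  [5, 1]
  [0, 5]
(up to reordering of blocks).

Per-block formulas:
  For a 2×2 Jordan block J_2(5): exp(t · J_2(5)) = e^(5t)·(I + t·N), where N is the 2×2 nilpotent shift.

After assembling e^{tJ} and conjugating by P, we get:

e^{tB} =
  [exp(5*t), t*exp(5*t)]
  [0, exp(5*t)]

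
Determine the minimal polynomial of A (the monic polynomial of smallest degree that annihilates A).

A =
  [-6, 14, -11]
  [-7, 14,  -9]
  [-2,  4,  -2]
x^3 - 6*x^2 + 12*x - 8

The characteristic polynomial is χ_A(x) = (x - 2)^3, so the eigenvalues are known. The minimal polynomial is
  m_A(x) = Π_λ (x − λ)^{k_λ}
where k_λ is the size of the *largest* Jordan block for λ (equivalently, the smallest k with (A − λI)^k v = 0 for every generalised eigenvector v of λ).

  λ = 2: largest Jordan block has size 3, contributing (x − 2)^3

So m_A(x) = (x - 2)^3 = x^3 - 6*x^2 + 12*x - 8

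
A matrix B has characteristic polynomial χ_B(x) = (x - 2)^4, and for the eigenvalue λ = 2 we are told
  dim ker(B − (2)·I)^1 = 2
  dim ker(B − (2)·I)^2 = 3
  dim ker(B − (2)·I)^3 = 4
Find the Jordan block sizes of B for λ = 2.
Block sizes for λ = 2: [3, 1]

From the dimensions of kernels of powers, the number of Jordan blocks of size at least j is d_j − d_{j−1} where d_j = dim ker(N^j) (with d_0 = 0). Computing the differences gives [2, 1, 1].
The number of blocks of size exactly k is (#blocks of size ≥ k) − (#blocks of size ≥ k + 1), so the partition is: 1 block(s) of size 1, 1 block(s) of size 3.
In nonincreasing order the block sizes are [3, 1].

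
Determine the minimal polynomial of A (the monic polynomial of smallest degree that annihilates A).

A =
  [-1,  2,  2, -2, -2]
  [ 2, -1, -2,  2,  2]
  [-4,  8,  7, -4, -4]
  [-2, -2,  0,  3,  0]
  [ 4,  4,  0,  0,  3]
x^2 - 4*x + 3

The characteristic polynomial is χ_A(x) = (x - 3)^3*(x - 1)^2, so the eigenvalues are known. The minimal polynomial is
  m_A(x) = Π_λ (x − λ)^{k_λ}
where k_λ is the size of the *largest* Jordan block for λ (equivalently, the smallest k with (A − λI)^k v = 0 for every generalised eigenvector v of λ).

  λ = 1: largest Jordan block has size 1, contributing (x − 1)
  λ = 3: largest Jordan block has size 1, contributing (x − 3)

So m_A(x) = (x - 3)*(x - 1) = x^2 - 4*x + 3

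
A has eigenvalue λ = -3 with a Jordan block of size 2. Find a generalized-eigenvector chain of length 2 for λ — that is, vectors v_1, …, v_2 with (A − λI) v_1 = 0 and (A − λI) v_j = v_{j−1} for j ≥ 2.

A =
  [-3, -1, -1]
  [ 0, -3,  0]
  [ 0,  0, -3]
A Jordan chain for λ = -3 of length 2:
v_1 = (-1, 0, 0)ᵀ
v_2 = (0, 1, 0)ᵀ

Let N = A − (-3)·I. We want v_2 with N^2 v_2 = 0 but N^1 v_2 ≠ 0; then v_{j-1} := N · v_j for j = 2, …, 2.

Pick v_2 = (0, 1, 0)ᵀ.
Then v_1 = N · v_2 = (-1, 0, 0)ᵀ.

Sanity check: (A − (-3)·I) v_1 = (0, 0, 0)ᵀ = 0. ✓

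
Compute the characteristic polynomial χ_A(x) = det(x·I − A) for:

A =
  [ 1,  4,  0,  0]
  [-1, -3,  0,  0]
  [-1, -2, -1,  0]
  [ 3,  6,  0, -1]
x^4 + 4*x^3 + 6*x^2 + 4*x + 1

Expanding det(x·I − A) (e.g. by cofactor expansion or by noting that A is similar to its Jordan form J, which has the same characteristic polynomial as A) gives
  χ_A(x) = x^4 + 4*x^3 + 6*x^2 + 4*x + 1
which factors as (x + 1)^4. The eigenvalues (with algebraic multiplicities) are λ = -1 with multiplicity 4.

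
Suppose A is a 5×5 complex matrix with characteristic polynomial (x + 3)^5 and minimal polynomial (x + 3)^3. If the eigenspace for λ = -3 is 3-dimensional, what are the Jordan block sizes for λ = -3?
Block sizes for λ = -3: [3, 1, 1]

Step 1 — from the characteristic polynomial, algebraic multiplicity of λ = -3 is 5. From dim ker(A − (-3)·I) = 3, there are exactly 3 Jordan blocks for λ = -3.
Step 2 — from the minimal polynomial, the factor (x + 3)^3 tells us the largest block for λ = -3 has size 3.
Step 3 — with total size 5, 3 blocks, and largest block 3, the block sizes (in nonincreasing order) are [3, 1, 1].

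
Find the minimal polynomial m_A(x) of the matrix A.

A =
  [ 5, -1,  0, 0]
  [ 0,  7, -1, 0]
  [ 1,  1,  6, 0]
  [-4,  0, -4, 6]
x^3 - 18*x^2 + 108*x - 216

The characteristic polynomial is χ_A(x) = (x - 6)^4, so the eigenvalues are known. The minimal polynomial is
  m_A(x) = Π_λ (x − λ)^{k_λ}
where k_λ is the size of the *largest* Jordan block for λ (equivalently, the smallest k with (A − λI)^k v = 0 for every generalised eigenvector v of λ).

  λ = 6: largest Jordan block has size 3, contributing (x − 6)^3

So m_A(x) = (x - 6)^3 = x^3 - 18*x^2 + 108*x - 216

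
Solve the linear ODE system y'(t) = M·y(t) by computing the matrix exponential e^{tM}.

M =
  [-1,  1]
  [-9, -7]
e^{tM} =
  [3*t*exp(-4*t) + exp(-4*t), t*exp(-4*t)]
  [-9*t*exp(-4*t), -3*t*exp(-4*t) + exp(-4*t)]

Strategy: write M = P · J · P⁻¹ where J is a Jordan canonical form, so e^{tM} = P · e^{tJ} · P⁻¹, and e^{tJ} can be computed block-by-block.

M has Jordan form
J =
  [-4,  1]
  [ 0, -4]
(up to reordering of blocks).

Per-block formulas:
  For a 2×2 Jordan block J_2(-4): exp(t · J_2(-4)) = e^(-4t)·(I + t·N), where N is the 2×2 nilpotent shift.

After assembling e^{tJ} and conjugating by P, we get:

e^{tM} =
  [3*t*exp(-4*t) + exp(-4*t), t*exp(-4*t)]
  [-9*t*exp(-4*t), -3*t*exp(-4*t) + exp(-4*t)]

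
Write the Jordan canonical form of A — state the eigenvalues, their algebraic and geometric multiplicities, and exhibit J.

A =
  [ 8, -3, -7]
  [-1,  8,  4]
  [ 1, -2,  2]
J_3(6)

The characteristic polynomial is
  det(x·I − A) = x^3 - 18*x^2 + 108*x - 216 = (x - 6)^3

Eigenvalues and multiplicities (the geometric multiplicity of λ is n − rank(A − λI), which equals the number of Jordan blocks for λ):
  λ = 6: algebraic multiplicity = 3, geometric multiplicity = 1

Determining the block sizes for each eigenvalue:
  λ = 6: one block (gm = 1), so the single block has size am = 3 → block sizes [3]

Assembling the blocks gives a Jordan form
J =
  [6, 1, 0]
  [0, 6, 1]
  [0, 0, 6]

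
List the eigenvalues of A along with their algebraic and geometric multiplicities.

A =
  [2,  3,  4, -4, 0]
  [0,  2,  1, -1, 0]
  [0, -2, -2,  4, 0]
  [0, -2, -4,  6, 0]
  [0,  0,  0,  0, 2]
λ = 2: alg = 5, geom = 3

Step 1 — factor the characteristic polynomial to read off the algebraic multiplicities:
  χ_A(x) = (x - 2)^5

Step 2 — compute geometric multiplicities via the rank-nullity identity g(λ) = n − rank(A − λI):
  rank(A − (2)·I) = 2, so dim ker(A − (2)·I) = n − 2 = 3

Summary:
  λ = 2: algebraic multiplicity = 5, geometric multiplicity = 3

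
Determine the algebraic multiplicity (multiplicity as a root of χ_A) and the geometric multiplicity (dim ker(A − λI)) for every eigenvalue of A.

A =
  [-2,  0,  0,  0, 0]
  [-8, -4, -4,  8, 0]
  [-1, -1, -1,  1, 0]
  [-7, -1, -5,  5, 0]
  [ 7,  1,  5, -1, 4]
λ = -2: alg = 3, geom = 2; λ = 4: alg = 2, geom = 2

Step 1 — factor the characteristic polynomial to read off the algebraic multiplicities:
  χ_A(x) = (x - 4)^2*(x + 2)^3

Step 2 — compute geometric multiplicities via the rank-nullity identity g(λ) = n − rank(A − λI):
  rank(A − (-2)·I) = 3, so dim ker(A − (-2)·I) = n − 3 = 2
  rank(A − (4)·I) = 3, so dim ker(A − (4)·I) = n − 3 = 2

Summary:
  λ = -2: algebraic multiplicity = 3, geometric multiplicity = 2
  λ = 4: algebraic multiplicity = 2, geometric multiplicity = 2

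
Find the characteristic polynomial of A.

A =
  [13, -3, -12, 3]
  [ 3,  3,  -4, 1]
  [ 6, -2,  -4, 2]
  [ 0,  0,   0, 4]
x^4 - 16*x^3 + 96*x^2 - 256*x + 256

Expanding det(x·I − A) (e.g. by cofactor expansion or by noting that A is similar to its Jordan form J, which has the same characteristic polynomial as A) gives
  χ_A(x) = x^4 - 16*x^3 + 96*x^2 - 256*x + 256
which factors as (x - 4)^4. The eigenvalues (with algebraic multiplicities) are λ = 4 with multiplicity 4.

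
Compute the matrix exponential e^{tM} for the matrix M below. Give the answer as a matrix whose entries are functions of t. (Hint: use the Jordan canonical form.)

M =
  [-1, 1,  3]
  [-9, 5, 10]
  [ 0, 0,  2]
e^{tM} =
  [-3*t*exp(2*t) + exp(2*t), t*exp(2*t), t^2*exp(2*t)/2 + 3*t*exp(2*t)]
  [-9*t*exp(2*t), 3*t*exp(2*t) + exp(2*t), 3*t^2*exp(2*t)/2 + 10*t*exp(2*t)]
  [0, 0, exp(2*t)]

Strategy: write M = P · J · P⁻¹ where J is a Jordan canonical form, so e^{tM} = P · e^{tJ} · P⁻¹, and e^{tJ} can be computed block-by-block.

M has Jordan form
J =
  [2, 1, 0]
  [0, 2, 1]
  [0, 0, 2]
(up to reordering of blocks).

Per-block formulas:
  For a 3×3 Jordan block J_3(2): exp(t · J_3(2)) = e^(2t)·(I + t·N + (t^2/2)·N^2), where N is the 3×3 nilpotent shift.

After assembling e^{tJ} and conjugating by P, we get:

e^{tM} =
  [-3*t*exp(2*t) + exp(2*t), t*exp(2*t), t^2*exp(2*t)/2 + 3*t*exp(2*t)]
  [-9*t*exp(2*t), 3*t*exp(2*t) + exp(2*t), 3*t^2*exp(2*t)/2 + 10*t*exp(2*t)]
  [0, 0, exp(2*t)]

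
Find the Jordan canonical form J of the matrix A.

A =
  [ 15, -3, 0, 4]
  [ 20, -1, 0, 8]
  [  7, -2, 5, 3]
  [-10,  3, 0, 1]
J_2(5) ⊕ J_2(5)

The characteristic polynomial is
  det(x·I − A) = x^4 - 20*x^3 + 150*x^2 - 500*x + 625 = (x - 5)^4

Eigenvalues and multiplicities (the geometric multiplicity of λ is n − rank(A − λI), which equals the number of Jordan blocks for λ):
  λ = 5: algebraic multiplicity = 4, geometric multiplicity = 2

Determining the block sizes for each eigenvalue:
  λ = 5: with am = 4 and gm = 2, the partition is not yet determined (e.g. several partitions of 4 into 2 parts exist). Let N = A − (5)·I. Computing rank(N^1) = 2, rank(N^2) = 0; the number of blocks of size ≥ j is rank(N^{j−1}) − rank(N^j), giving [2, 2]. So we have 2 block(s) of size 2 → block sizes [2, 2]

Assembling the blocks gives a Jordan form
J =
  [5, 1, 0, 0]
  [0, 5, 0, 0]
  [0, 0, 5, 1]
  [0, 0, 0, 5]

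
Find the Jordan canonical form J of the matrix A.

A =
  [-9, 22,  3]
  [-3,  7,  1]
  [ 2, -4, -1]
J_3(-1)

The characteristic polynomial is
  det(x·I − A) = x^3 + 3*x^2 + 3*x + 1 = (x + 1)^3

Eigenvalues and multiplicities (the geometric multiplicity of λ is n − rank(A − λI), which equals the number of Jordan blocks for λ):
  λ = -1: algebraic multiplicity = 3, geometric multiplicity = 1

Determining the block sizes for each eigenvalue:
  λ = -1: one block (gm = 1), so the single block has size am = 3 → block sizes [3]

Assembling the blocks gives a Jordan form
J =
  [-1,  1,  0]
  [ 0, -1,  1]
  [ 0,  0, -1]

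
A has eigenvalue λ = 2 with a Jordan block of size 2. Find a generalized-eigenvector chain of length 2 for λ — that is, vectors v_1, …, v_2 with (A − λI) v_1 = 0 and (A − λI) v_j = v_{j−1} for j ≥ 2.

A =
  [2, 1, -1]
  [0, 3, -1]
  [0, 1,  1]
A Jordan chain for λ = 2 of length 2:
v_1 = (1, 1, 1)ᵀ
v_2 = (0, 1, 0)ᵀ

Let N = A − (2)·I. We want v_2 with N^2 v_2 = 0 but N^1 v_2 ≠ 0; then v_{j-1} := N · v_j for j = 2, …, 2.

Pick v_2 = (0, 1, 0)ᵀ.
Then v_1 = N · v_2 = (1, 1, 1)ᵀ.

Sanity check: (A − (2)·I) v_1 = (0, 0, 0)ᵀ = 0. ✓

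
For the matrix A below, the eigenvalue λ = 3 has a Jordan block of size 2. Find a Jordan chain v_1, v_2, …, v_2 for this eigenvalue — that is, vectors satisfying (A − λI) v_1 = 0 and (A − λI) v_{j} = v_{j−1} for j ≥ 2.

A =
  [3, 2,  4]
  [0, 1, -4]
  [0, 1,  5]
A Jordan chain for λ = 3 of length 2:
v_1 = (2, -2, 1)ᵀ
v_2 = (0, 1, 0)ᵀ

Let N = A − (3)·I. We want v_2 with N^2 v_2 = 0 but N^1 v_2 ≠ 0; then v_{j-1} := N · v_j for j = 2, …, 2.

Pick v_2 = (0, 1, 0)ᵀ.
Then v_1 = N · v_2 = (2, -2, 1)ᵀ.

Sanity check: (A − (3)·I) v_1 = (0, 0, 0)ᵀ = 0. ✓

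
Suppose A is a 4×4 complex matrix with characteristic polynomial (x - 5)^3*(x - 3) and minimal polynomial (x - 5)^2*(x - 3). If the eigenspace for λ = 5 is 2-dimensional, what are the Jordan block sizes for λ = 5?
Block sizes for λ = 5: [2, 1]

Step 1 — from the characteristic polynomial, algebraic multiplicity of λ = 5 is 3. From dim ker(A − (5)·I) = 2, there are exactly 2 Jordan blocks for λ = 5.
Step 2 — from the minimal polynomial, the factor (x − 5)^2 tells us the largest block for λ = 5 has size 2.
Step 3 — with total size 3, 2 blocks, and largest block 2, the block sizes (in nonincreasing order) are [2, 1].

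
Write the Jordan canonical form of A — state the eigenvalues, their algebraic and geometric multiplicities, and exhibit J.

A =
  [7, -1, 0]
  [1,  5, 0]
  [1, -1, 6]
J_2(6) ⊕ J_1(6)

The characteristic polynomial is
  det(x·I − A) = x^3 - 18*x^2 + 108*x - 216 = (x - 6)^3

Eigenvalues and multiplicities (the geometric multiplicity of λ is n − rank(A − λI), which equals the number of Jordan blocks for λ):
  λ = 6: algebraic multiplicity = 3, geometric multiplicity = 2

Determining the block sizes for each eigenvalue:
  λ = 6: 2 blocks summing to 3 forces exactly one block of size 2 and the rest size 1 → block sizes [2, 1]

Assembling the blocks gives a Jordan form
J =
  [6, 1, 0]
  [0, 6, 0]
  [0, 0, 6]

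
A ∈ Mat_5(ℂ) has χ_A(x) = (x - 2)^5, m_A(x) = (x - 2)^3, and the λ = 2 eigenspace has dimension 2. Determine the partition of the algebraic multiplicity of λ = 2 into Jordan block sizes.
Block sizes for λ = 2: [3, 2]

Step 1 — from the characteristic polynomial, algebraic multiplicity of λ = 2 is 5. From dim ker(A − (2)·I) = 2, there are exactly 2 Jordan blocks for λ = 2.
Step 2 — from the minimal polynomial, the factor (x − 2)^3 tells us the largest block for λ = 2 has size 3.
Step 3 — with total size 5, 2 blocks, and largest block 3, the block sizes (in nonincreasing order) are [3, 2].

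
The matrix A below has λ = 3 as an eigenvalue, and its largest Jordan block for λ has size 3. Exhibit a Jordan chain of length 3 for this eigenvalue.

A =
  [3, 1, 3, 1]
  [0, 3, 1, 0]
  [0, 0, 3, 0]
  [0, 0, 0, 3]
A Jordan chain for λ = 3 of length 3:
v_1 = (1, 0, 0, 0)ᵀ
v_2 = (3, 1, 0, 0)ᵀ
v_3 = (0, 0, 1, 0)ᵀ

Let N = A − (3)·I. We want v_3 with N^3 v_3 = 0 but N^2 v_3 ≠ 0; then v_{j-1} := N · v_j for j = 3, …, 2.

Pick v_3 = (0, 0, 1, 0)ᵀ.
Then v_2 = N · v_3 = (3, 1, 0, 0)ᵀ.
Then v_1 = N · v_2 = (1, 0, 0, 0)ᵀ.

Sanity check: (A − (3)·I) v_1 = (0, 0, 0, 0)ᵀ = 0. ✓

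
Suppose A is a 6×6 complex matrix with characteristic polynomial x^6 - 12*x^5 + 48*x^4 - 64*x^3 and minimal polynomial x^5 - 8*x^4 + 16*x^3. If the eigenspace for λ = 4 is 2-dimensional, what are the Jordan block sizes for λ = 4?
Block sizes for λ = 4: [2, 1]

Step 1 — from the characteristic polynomial, algebraic multiplicity of λ = 4 is 3. From dim ker(A − (4)·I) = 2, there are exactly 2 Jordan blocks for λ = 4.
Step 2 — from the minimal polynomial, the factor (x − 4)^2 tells us the largest block for λ = 4 has size 2.
Step 3 — with total size 3, 2 blocks, and largest block 2, the block sizes (in nonincreasing order) are [2, 1].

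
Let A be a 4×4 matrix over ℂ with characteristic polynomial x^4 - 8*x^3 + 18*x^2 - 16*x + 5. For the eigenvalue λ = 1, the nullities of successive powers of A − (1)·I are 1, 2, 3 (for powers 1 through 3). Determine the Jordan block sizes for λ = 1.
Block sizes for λ = 1: [3]

From the dimensions of kernels of powers, the number of Jordan blocks of size at least j is d_j − d_{j−1} where d_j = dim ker(N^j) (with d_0 = 0). Computing the differences gives [1, 1, 1].
The number of blocks of size exactly k is (#blocks of size ≥ k) − (#blocks of size ≥ k + 1), so the partition is: 1 block(s) of size 3.
In nonincreasing order the block sizes are [3].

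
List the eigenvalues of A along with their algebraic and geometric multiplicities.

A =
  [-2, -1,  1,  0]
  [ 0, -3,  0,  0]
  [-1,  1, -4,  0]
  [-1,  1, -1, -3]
λ = -3: alg = 4, geom = 3

Step 1 — factor the characteristic polynomial to read off the algebraic multiplicities:
  χ_A(x) = (x + 3)^4

Step 2 — compute geometric multiplicities via the rank-nullity identity g(λ) = n − rank(A − λI):
  rank(A − (-3)·I) = 1, so dim ker(A − (-3)·I) = n − 1 = 3

Summary:
  λ = -3: algebraic multiplicity = 4, geometric multiplicity = 3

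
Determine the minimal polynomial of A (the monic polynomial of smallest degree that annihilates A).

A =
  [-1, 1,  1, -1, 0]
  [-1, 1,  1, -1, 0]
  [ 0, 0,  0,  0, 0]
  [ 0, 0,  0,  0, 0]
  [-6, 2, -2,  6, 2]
x^3 - 2*x^2

The characteristic polynomial is χ_A(x) = x^4*(x - 2), so the eigenvalues are known. The minimal polynomial is
  m_A(x) = Π_λ (x − λ)^{k_λ}
where k_λ is the size of the *largest* Jordan block for λ (equivalently, the smallest k with (A − λI)^k v = 0 for every generalised eigenvector v of λ).

  λ = 0: largest Jordan block has size 2, contributing (x − 0)^2
  λ = 2: largest Jordan block has size 1, contributing (x − 2)

So m_A(x) = x^2*(x - 2) = x^3 - 2*x^2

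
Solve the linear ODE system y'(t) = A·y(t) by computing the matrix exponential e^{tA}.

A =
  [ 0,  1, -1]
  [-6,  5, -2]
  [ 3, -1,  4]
e^{tA} =
  [-3*t*exp(3*t) + exp(3*t), t*exp(3*t), -t*exp(3*t)]
  [-6*t*exp(3*t), 2*t*exp(3*t) + exp(3*t), -2*t*exp(3*t)]
  [3*t*exp(3*t), -t*exp(3*t), t*exp(3*t) + exp(3*t)]

Strategy: write A = P · J · P⁻¹ where J is a Jordan canonical form, so e^{tA} = P · e^{tJ} · P⁻¹, and e^{tJ} can be computed block-by-block.

A has Jordan form
J =
  [3, 1, 0]
  [0, 3, 0]
  [0, 0, 3]
(up to reordering of blocks).

Per-block formulas:
  For a 2×2 Jordan block J_2(3): exp(t · J_2(3)) = e^(3t)·(I + t·N), where N is the 2×2 nilpotent shift.
  For a 1×1 block at λ = 3: exp(t · [3]) = [e^(3t)].

After assembling e^{tJ} and conjugating by P, we get:

e^{tA} =
  [-3*t*exp(3*t) + exp(3*t), t*exp(3*t), -t*exp(3*t)]
  [-6*t*exp(3*t), 2*t*exp(3*t) + exp(3*t), -2*t*exp(3*t)]
  [3*t*exp(3*t), -t*exp(3*t), t*exp(3*t) + exp(3*t)]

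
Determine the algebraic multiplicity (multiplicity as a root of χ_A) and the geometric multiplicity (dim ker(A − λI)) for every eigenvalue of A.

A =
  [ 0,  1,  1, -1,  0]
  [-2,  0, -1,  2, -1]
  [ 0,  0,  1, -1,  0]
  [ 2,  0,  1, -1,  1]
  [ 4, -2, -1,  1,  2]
λ = 0: alg = 3, geom = 1; λ = 1: alg = 2, geom = 1

Step 1 — factor the characteristic polynomial to read off the algebraic multiplicities:
  χ_A(x) = x^3*(x - 1)^2

Step 2 — compute geometric multiplicities via the rank-nullity identity g(λ) = n − rank(A − λI):
  rank(A − (0)·I) = 4, so dim ker(A − (0)·I) = n − 4 = 1
  rank(A − (1)·I) = 4, so dim ker(A − (1)·I) = n − 4 = 1

Summary:
  λ = 0: algebraic multiplicity = 3, geometric multiplicity = 1
  λ = 1: algebraic multiplicity = 2, geometric multiplicity = 1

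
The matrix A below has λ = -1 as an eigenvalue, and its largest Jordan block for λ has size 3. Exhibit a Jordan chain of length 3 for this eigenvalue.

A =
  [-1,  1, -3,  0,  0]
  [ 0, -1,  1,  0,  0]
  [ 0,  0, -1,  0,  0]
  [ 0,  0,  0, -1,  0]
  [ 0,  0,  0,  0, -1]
A Jordan chain for λ = -1 of length 3:
v_1 = (1, 0, 0, 0, 0)ᵀ
v_2 = (-3, 1, 0, 0, 0)ᵀ
v_3 = (0, 0, 1, 0, 0)ᵀ

Let N = A − (-1)·I. We want v_3 with N^3 v_3 = 0 but N^2 v_3 ≠ 0; then v_{j-1} := N · v_j for j = 3, …, 2.

Pick v_3 = (0, 0, 1, 0, 0)ᵀ.
Then v_2 = N · v_3 = (-3, 1, 0, 0, 0)ᵀ.
Then v_1 = N · v_2 = (1, 0, 0, 0, 0)ᵀ.

Sanity check: (A − (-1)·I) v_1 = (0, 0, 0, 0, 0)ᵀ = 0. ✓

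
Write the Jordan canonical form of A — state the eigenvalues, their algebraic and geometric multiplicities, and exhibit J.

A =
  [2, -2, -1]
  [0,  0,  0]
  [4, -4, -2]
J_2(0) ⊕ J_1(0)

The characteristic polynomial is
  det(x·I − A) = x^3

Eigenvalues and multiplicities (the geometric multiplicity of λ is n − rank(A − λI), which equals the number of Jordan blocks for λ):
  λ = 0: algebraic multiplicity = 3, geometric multiplicity = 2

Determining the block sizes for each eigenvalue:
  λ = 0: 2 blocks summing to 3 forces exactly one block of size 2 and the rest size 1 → block sizes [2, 1]

Assembling the blocks gives a Jordan form
J =
  [0, 1, 0]
  [0, 0, 0]
  [0, 0, 0]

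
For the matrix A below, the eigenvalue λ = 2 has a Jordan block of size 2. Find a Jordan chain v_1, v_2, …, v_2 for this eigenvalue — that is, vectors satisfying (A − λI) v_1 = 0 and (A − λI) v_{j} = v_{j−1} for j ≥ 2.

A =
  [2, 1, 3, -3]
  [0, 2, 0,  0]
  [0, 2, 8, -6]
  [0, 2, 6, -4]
A Jordan chain for λ = 2 of length 2:
v_1 = (1, 0, 2, 2)ᵀ
v_2 = (0, 1, 0, 0)ᵀ

Let N = A − (2)·I. We want v_2 with N^2 v_2 = 0 but N^1 v_2 ≠ 0; then v_{j-1} := N · v_j for j = 2, …, 2.

Pick v_2 = (0, 1, 0, 0)ᵀ.
Then v_1 = N · v_2 = (1, 0, 2, 2)ᵀ.

Sanity check: (A − (2)·I) v_1 = (0, 0, 0, 0)ᵀ = 0. ✓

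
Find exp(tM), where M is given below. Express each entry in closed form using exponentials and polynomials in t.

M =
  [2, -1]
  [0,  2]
e^{tM} =
  [exp(2*t), -t*exp(2*t)]
  [0, exp(2*t)]

Strategy: write M = P · J · P⁻¹ where J is a Jordan canonical form, so e^{tM} = P · e^{tJ} · P⁻¹, and e^{tJ} can be computed block-by-block.

M has Jordan form
J =
  [2, 1]
  [0, 2]
(up to reordering of blocks).

Per-block formulas:
  For a 2×2 Jordan block J_2(2): exp(t · J_2(2)) = e^(2t)·(I + t·N), where N is the 2×2 nilpotent shift.

After assembling e^{tJ} and conjugating by P, we get:

e^{tM} =
  [exp(2*t), -t*exp(2*t)]
  [0, exp(2*t)]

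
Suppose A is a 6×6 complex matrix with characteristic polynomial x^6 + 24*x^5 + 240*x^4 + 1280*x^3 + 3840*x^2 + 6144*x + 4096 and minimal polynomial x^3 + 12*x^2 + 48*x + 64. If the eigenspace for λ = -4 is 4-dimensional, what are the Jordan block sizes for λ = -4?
Block sizes for λ = -4: [3, 1, 1, 1]

Step 1 — from the characteristic polynomial, algebraic multiplicity of λ = -4 is 6. From dim ker(A − (-4)·I) = 4, there are exactly 4 Jordan blocks for λ = -4.
Step 2 — from the minimal polynomial, the factor (x + 4)^3 tells us the largest block for λ = -4 has size 3.
Step 3 — with total size 6, 4 blocks, and largest block 3, the block sizes (in nonincreasing order) are [3, 1, 1, 1].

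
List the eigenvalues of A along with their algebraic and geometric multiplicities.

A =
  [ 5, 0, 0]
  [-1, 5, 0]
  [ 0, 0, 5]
λ = 5: alg = 3, geom = 2

Step 1 — factor the characteristic polynomial to read off the algebraic multiplicities:
  χ_A(x) = (x - 5)^3

Step 2 — compute geometric multiplicities via the rank-nullity identity g(λ) = n − rank(A − λI):
  rank(A − (5)·I) = 1, so dim ker(A − (5)·I) = n − 1 = 2

Summary:
  λ = 5: algebraic multiplicity = 3, geometric multiplicity = 2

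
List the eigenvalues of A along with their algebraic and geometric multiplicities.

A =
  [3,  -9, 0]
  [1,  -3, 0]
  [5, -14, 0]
λ = 0: alg = 3, geom = 1

Step 1 — factor the characteristic polynomial to read off the algebraic multiplicities:
  χ_A(x) = x^3

Step 2 — compute geometric multiplicities via the rank-nullity identity g(λ) = n − rank(A − λI):
  rank(A − (0)·I) = 2, so dim ker(A − (0)·I) = n − 2 = 1

Summary:
  λ = 0: algebraic multiplicity = 3, geometric multiplicity = 1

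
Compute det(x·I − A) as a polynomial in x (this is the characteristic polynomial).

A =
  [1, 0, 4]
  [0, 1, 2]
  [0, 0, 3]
x^3 - 5*x^2 + 7*x - 3

Expanding det(x·I − A) (e.g. by cofactor expansion or by noting that A is similar to its Jordan form J, which has the same characteristic polynomial as A) gives
  χ_A(x) = x^3 - 5*x^2 + 7*x - 3
which factors as (x - 3)*(x - 1)^2. The eigenvalues (with algebraic multiplicities) are λ = 1 with multiplicity 2, λ = 3 with multiplicity 1.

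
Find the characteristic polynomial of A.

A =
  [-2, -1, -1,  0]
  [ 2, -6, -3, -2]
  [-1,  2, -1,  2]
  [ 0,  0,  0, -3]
x^4 + 12*x^3 + 54*x^2 + 108*x + 81

Expanding det(x·I − A) (e.g. by cofactor expansion or by noting that A is similar to its Jordan form J, which has the same characteristic polynomial as A) gives
  χ_A(x) = x^4 + 12*x^3 + 54*x^2 + 108*x + 81
which factors as (x + 3)^4. The eigenvalues (with algebraic multiplicities) are λ = -3 with multiplicity 4.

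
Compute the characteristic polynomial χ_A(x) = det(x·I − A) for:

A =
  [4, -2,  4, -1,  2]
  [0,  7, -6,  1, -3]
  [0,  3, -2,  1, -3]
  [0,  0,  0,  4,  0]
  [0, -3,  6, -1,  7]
x^5 - 20*x^4 + 160*x^3 - 640*x^2 + 1280*x - 1024

Expanding det(x·I − A) (e.g. by cofactor expansion or by noting that A is similar to its Jordan form J, which has the same characteristic polynomial as A) gives
  χ_A(x) = x^5 - 20*x^4 + 160*x^3 - 640*x^2 + 1280*x - 1024
which factors as (x - 4)^5. The eigenvalues (with algebraic multiplicities) are λ = 4 with multiplicity 5.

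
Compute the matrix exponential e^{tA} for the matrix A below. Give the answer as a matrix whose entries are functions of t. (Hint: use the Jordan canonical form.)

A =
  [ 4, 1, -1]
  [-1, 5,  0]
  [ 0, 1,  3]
e^{tA} =
  [-t^2*exp(4*t)/2 + exp(4*t), t*exp(4*t), t^2*exp(4*t)/2 - t*exp(4*t)]
  [-t^2*exp(4*t)/2 - t*exp(4*t), t*exp(4*t) + exp(4*t), t^2*exp(4*t)/2]
  [-t^2*exp(4*t)/2, t*exp(4*t), t^2*exp(4*t)/2 - t*exp(4*t) + exp(4*t)]

Strategy: write A = P · J · P⁻¹ where J is a Jordan canonical form, so e^{tA} = P · e^{tJ} · P⁻¹, and e^{tJ} can be computed block-by-block.

A has Jordan form
J =
  [4, 1, 0]
  [0, 4, 1]
  [0, 0, 4]
(up to reordering of blocks).

Per-block formulas:
  For a 3×3 Jordan block J_3(4): exp(t · J_3(4)) = e^(4t)·(I + t·N + (t^2/2)·N^2), where N is the 3×3 nilpotent shift.

After assembling e^{tJ} and conjugating by P, we get:

e^{tA} =
  [-t^2*exp(4*t)/2 + exp(4*t), t*exp(4*t), t^2*exp(4*t)/2 - t*exp(4*t)]
  [-t^2*exp(4*t)/2 - t*exp(4*t), t*exp(4*t) + exp(4*t), t^2*exp(4*t)/2]
  [-t^2*exp(4*t)/2, t*exp(4*t), t^2*exp(4*t)/2 - t*exp(4*t) + exp(4*t)]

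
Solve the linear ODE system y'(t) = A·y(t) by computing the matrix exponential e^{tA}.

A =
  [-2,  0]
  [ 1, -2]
e^{tA} =
  [exp(-2*t), 0]
  [t*exp(-2*t), exp(-2*t)]

Strategy: write A = P · J · P⁻¹ where J is a Jordan canonical form, so e^{tA} = P · e^{tJ} · P⁻¹, and e^{tJ} can be computed block-by-block.

A has Jordan form
J =
  [-2,  1]
  [ 0, -2]
(up to reordering of blocks).

Per-block formulas:
  For a 2×2 Jordan block J_2(-2): exp(t · J_2(-2)) = e^(-2t)·(I + t·N), where N is the 2×2 nilpotent shift.

After assembling e^{tJ} and conjugating by P, we get:

e^{tA} =
  [exp(-2*t), 0]
  [t*exp(-2*t), exp(-2*t)]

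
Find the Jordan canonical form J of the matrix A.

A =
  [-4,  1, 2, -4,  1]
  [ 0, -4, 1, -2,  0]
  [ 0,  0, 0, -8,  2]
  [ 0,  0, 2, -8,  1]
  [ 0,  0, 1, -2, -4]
J_3(-4) ⊕ J_2(-4)

The characteristic polynomial is
  det(x·I − A) = x^5 + 20*x^4 + 160*x^3 + 640*x^2 + 1280*x + 1024 = (x + 4)^5

Eigenvalues and multiplicities (the geometric multiplicity of λ is n − rank(A − λI), which equals the number of Jordan blocks for λ):
  λ = -4: algebraic multiplicity = 5, geometric multiplicity = 2

Determining the block sizes for each eigenvalue:
  λ = -4: with am = 5 and gm = 2, the partition is not yet determined (e.g. several partitions of 5 into 2 parts exist). Let N = A − (-4)·I. Computing rank(N^1) = 3, rank(N^2) = 1, rank(N^3) = 0; the number of blocks of size ≥ j is rank(N^{j−1}) − rank(N^j), giving [2, 2, 1]. So we have 1 block(s) of size 3, 1 block(s) of size 2 → block sizes [3, 2]

Assembling the blocks gives a Jordan form
J =
  [-4,  1,  0,  0,  0]
  [ 0, -4,  1,  0,  0]
  [ 0,  0, -4,  0,  0]
  [ 0,  0,  0, -4,  1]
  [ 0,  0,  0,  0, -4]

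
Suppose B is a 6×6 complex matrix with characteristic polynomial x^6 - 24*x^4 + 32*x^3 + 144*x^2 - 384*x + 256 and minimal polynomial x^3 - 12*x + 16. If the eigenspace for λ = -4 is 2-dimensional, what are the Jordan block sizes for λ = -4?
Block sizes for λ = -4: [1, 1]

Step 1 — from the characteristic polynomial, algebraic multiplicity of λ = -4 is 2. From dim ker(B − (-4)·I) = 2, there are exactly 2 Jordan blocks for λ = -4.
Step 2 — from the minimal polynomial, the factor (x + 4) tells us the largest block for λ = -4 has size 1.
Step 3 — with total size 2, 2 blocks, and largest block 1, the block sizes (in nonincreasing order) are [1, 1].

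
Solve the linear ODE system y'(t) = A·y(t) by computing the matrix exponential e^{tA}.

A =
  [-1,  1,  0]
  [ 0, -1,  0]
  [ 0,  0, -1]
e^{tA} =
  [exp(-t), t*exp(-t), 0]
  [0, exp(-t), 0]
  [0, 0, exp(-t)]

Strategy: write A = P · J · P⁻¹ where J is a Jordan canonical form, so e^{tA} = P · e^{tJ} · P⁻¹, and e^{tJ} can be computed block-by-block.

A has Jordan form
J =
  [-1,  1,  0]
  [ 0, -1,  0]
  [ 0,  0, -1]
(up to reordering of blocks).

Per-block formulas:
  For a 1×1 block at λ = -1: exp(t · [-1]) = [e^(-1t)].
  For a 2×2 Jordan block J_2(-1): exp(t · J_2(-1)) = e^(-1t)·(I + t·N), where N is the 2×2 nilpotent shift.

After assembling e^{tJ} and conjugating by P, we get:

e^{tA} =
  [exp(-t), t*exp(-t), 0]
  [0, exp(-t), 0]
  [0, 0, exp(-t)]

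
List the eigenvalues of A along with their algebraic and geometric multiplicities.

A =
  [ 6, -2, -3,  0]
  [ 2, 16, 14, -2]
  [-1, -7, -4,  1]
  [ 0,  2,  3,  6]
λ = 6: alg = 4, geom = 2

Step 1 — factor the characteristic polynomial to read off the algebraic multiplicities:
  χ_A(x) = (x - 6)^4

Step 2 — compute geometric multiplicities via the rank-nullity identity g(λ) = n − rank(A − λI):
  rank(A − (6)·I) = 2, so dim ker(A − (6)·I) = n − 2 = 2

Summary:
  λ = 6: algebraic multiplicity = 4, geometric multiplicity = 2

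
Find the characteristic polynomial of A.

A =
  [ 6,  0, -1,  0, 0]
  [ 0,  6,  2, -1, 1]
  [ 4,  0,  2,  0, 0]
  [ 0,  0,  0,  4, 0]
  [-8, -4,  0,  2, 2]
x^5 - 20*x^4 + 160*x^3 - 640*x^2 + 1280*x - 1024

Expanding det(x·I − A) (e.g. by cofactor expansion or by noting that A is similar to its Jordan form J, which has the same characteristic polynomial as A) gives
  χ_A(x) = x^5 - 20*x^4 + 160*x^3 - 640*x^2 + 1280*x - 1024
which factors as (x - 4)^5. The eigenvalues (with algebraic multiplicities) are λ = 4 with multiplicity 5.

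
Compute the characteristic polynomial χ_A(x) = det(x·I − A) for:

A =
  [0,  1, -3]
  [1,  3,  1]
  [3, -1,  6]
x^3 - 9*x^2 + 27*x - 27

Expanding det(x·I − A) (e.g. by cofactor expansion or by noting that A is similar to its Jordan form J, which has the same characteristic polynomial as A) gives
  χ_A(x) = x^3 - 9*x^2 + 27*x - 27
which factors as (x - 3)^3. The eigenvalues (with algebraic multiplicities) are λ = 3 with multiplicity 3.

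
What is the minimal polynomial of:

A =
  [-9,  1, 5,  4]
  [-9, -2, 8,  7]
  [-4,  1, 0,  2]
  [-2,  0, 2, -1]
x^3 + 9*x^2 + 27*x + 27

The characteristic polynomial is χ_A(x) = (x + 3)^4, so the eigenvalues are known. The minimal polynomial is
  m_A(x) = Π_λ (x − λ)^{k_λ}
where k_λ is the size of the *largest* Jordan block for λ (equivalently, the smallest k with (A − λI)^k v = 0 for every generalised eigenvector v of λ).

  λ = -3: largest Jordan block has size 3, contributing (x + 3)^3

So m_A(x) = (x + 3)^3 = x^3 + 9*x^2 + 27*x + 27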